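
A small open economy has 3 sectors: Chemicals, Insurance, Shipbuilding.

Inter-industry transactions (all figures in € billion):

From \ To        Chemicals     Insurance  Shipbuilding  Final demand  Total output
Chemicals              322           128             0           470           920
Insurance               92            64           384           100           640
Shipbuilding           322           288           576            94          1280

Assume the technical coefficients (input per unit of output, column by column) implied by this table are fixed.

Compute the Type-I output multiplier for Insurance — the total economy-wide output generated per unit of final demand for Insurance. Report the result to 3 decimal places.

Technical coefficients a_ij = z_ij / X_j:
  a_CC = 322/920 = 0.35, a_IC = 92/920 = 0.10, a_SC = 322/920 = 0.35
  a_CI = 128/640 = 0.20, a_II = 64/640 = 0.10, a_SI = 288/640 = 0.45
  a_CS = 0/1280 = 0.00, a_IS = 384/1280 = 0.30, a_SS = 576/1280 = 0.45
I − A =
  [   0.65    -0.20     0.00]
  [  -0.10     0.90    -0.30]
  [  -0.35    -0.45     0.55]
Cofactors of I−A, C_ij = (−1)^(i+j)·(minor ij) (rows/columns in the sector order above):
  C_11 = (0.90)(0.55) − (-0.30)(-0.45) = 0.3600
  C_12 = −[(-0.10)(0.55) − (-0.30)(-0.35)] = 0.1600
  C_13 = (-0.10)(-0.45) − (0.90)(-0.35) = 0.3600
  C_21 = −[(-0.20)(0.55) − (0.00)(-0.45)] = 0.1100
  C_22 = (0.65)(0.55) − (0.00)(-0.35) = 0.3575
  C_23 = −[(0.65)(-0.45) − (-0.20)(-0.35)] = 0.3625
  C_31 = (-0.20)(-0.30) − (0.00)(0.90) = 0.0600
  C_32 = −[(0.65)(-0.30) − (0.00)(-0.10)] = 0.1950
  C_33 = (0.65)(0.90) − (-0.20)(-0.10) = 0.5650
det(I−A) = Σ_j (I−A)_1j·C_1j = (0.65)(0.3600) + (-0.20)(0.1600) + (0.00)(0.3600) = 0.2020
adj(I−A) = Cᵀ =
  [ 0.3600   0.1100   0.0600]
  [ 0.1600   0.3575   0.1950]
  [ 0.3600   0.3625   0.5650]
(I − A)⁻¹ = adj(I−A) / det(I−A) ≈
  [   1.7822     0.5446     0.2970]
  [   0.7921     1.7698     0.9653]
  [   1.7822     1.7946     2.7970]
The output multiplier for sector j is the column-j sum of the Leontief inverse (I − A)⁻¹ = adj(I−A) / det(I−A).
Column I of adj(I−A): (0.1100, 0.3575, 0.3625); det(I−A) = 0.2020.
m_I = (0.1100 + 0.3575 + 0.3625) / 0.2020 = 0.83 / 0.2020 ≈ 4.109.

m_I = 4.109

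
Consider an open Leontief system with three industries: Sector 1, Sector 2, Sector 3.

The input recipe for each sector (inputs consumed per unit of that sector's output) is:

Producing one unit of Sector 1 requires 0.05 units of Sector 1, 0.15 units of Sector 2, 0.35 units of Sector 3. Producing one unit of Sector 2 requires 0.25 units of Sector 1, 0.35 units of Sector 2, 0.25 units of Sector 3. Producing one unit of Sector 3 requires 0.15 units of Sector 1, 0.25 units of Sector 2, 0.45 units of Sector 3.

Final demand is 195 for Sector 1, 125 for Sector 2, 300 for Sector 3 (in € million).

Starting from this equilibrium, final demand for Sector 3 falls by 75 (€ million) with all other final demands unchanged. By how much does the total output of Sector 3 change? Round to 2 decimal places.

I − A =
  [   0.95    -0.25    -0.15]
  [  -0.15     0.65    -0.25]
  [  -0.35    -0.25     0.55]
Cofactors of I−A, C_ij = (−1)^(i+j)·(minor ij) (rows/columns in the sector order above):
  C_11 = (0.65)(0.55) − (-0.25)(-0.25) = 0.2950
  C_12 = −[(-0.15)(0.55) − (-0.25)(-0.35)] = 0.1700
  C_13 = (-0.15)(-0.25) − (0.65)(-0.35) = 0.2650
  C_21 = −[(-0.25)(0.55) − (-0.15)(-0.25)] = 0.1750
  C_22 = (0.95)(0.55) − (-0.15)(-0.35) = 0.4700
  C_23 = −[(0.95)(-0.25) − (-0.25)(-0.35)] = 0.3250
  C_31 = (-0.25)(-0.25) − (-0.15)(0.65) = 0.1600
  C_32 = −[(0.95)(-0.25) − (-0.15)(-0.15)] = 0.2600
  C_33 = (0.95)(0.65) − (-0.25)(-0.15) = 0.5800
det(I−A) = Σ_j (I−A)_1j·C_1j = (0.95)(0.2950) + (-0.25)(0.1700) + (-0.15)(0.2650) = 0.1980
adj(I−A) = Cᵀ =
  [ 0.2950   0.1750   0.1600]
  [ 0.1700   0.4700   0.2600]
  [ 0.2650   0.3250   0.5800]
(I − A)⁻¹ = adj(I−A) / det(I−A) ≈
  [   1.4899     0.8838     0.8081]
  [   0.8586     2.3737     1.3131]
  [   1.3384     1.6414     2.9293]
Δx = (I − A)⁻¹ Δd with Δd having -75 in the Sector 3 component and 0 elsewhere.
So Δx_3 = L_33 · (-75), where L_33 = adj(I−A)_33 / det(I−A) = 0.5800 / 0.1980.
Δx_3 = 0.5800 × (-75) / 0.1980 = -43.50 / 0.1980 ≈ -219.70.

Δx_3 = -219.70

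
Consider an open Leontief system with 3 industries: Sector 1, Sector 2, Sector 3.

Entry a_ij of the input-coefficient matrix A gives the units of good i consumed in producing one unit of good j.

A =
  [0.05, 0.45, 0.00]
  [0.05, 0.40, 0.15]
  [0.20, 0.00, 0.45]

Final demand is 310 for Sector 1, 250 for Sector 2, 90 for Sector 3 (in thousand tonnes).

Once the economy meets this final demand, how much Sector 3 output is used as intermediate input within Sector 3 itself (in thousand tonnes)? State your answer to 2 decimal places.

z_33 = 170.50

I − A =
  [   0.95    -0.45     0.00]
  [  -0.05     0.60    -0.15]
  [  -0.20     0.00     0.55]
Cofactors of I−A, C_ij = (−1)^(i+j)·(minor ij) (rows/columns in the sector order above):
  C_11 = (0.60)(0.55) − (-0.15)(0.00) = 0.3300
  C_12 = −[(-0.05)(0.55) − (-0.15)(-0.20)] = 0.0575
  C_13 = (-0.05)(0.00) − (0.60)(-0.20) = 0.1200
  C_21 = −[(-0.45)(0.55) − (0.00)(0.00)] = 0.2475
  C_22 = (0.95)(0.55) − (0.00)(-0.20) = 0.5225
  C_23 = −[(0.95)(0.00) − (-0.45)(-0.20)] = 0.0900
  C_31 = (-0.45)(-0.15) − (0.00)(0.60) = 0.0675
  C_32 = −[(0.95)(-0.15) − (0.00)(-0.05)] = 0.1425
  C_33 = (0.95)(0.60) − (-0.45)(-0.05) = 0.5475
det(I−A) = Σ_j (I−A)_1j·C_1j = (0.95)(0.3300) + (-0.45)(0.0575) + (0.00)(0.1200) = 0.287625
adj(I−A) = Cᵀ =
  [ 0.3300   0.2475   0.0675]
  [ 0.0575   0.5225   0.1425]
  [ 0.1200   0.0900   0.5475]
(I − A)⁻¹ = adj(I−A) / det(I−A) ≈
  [   1.1473     0.8605     0.2347]
  [   0.1999     1.8166     0.4954]
  [   0.4172     0.3129     1.9035]
First solve x = (I − A)⁻¹ d = adj(I−A)·d / det(I−A); in particular x_3 = (0.1200·310 + 0.0900·250 + 0.5475·90) / 0.287625 = 108.975 / 0.287625 ≈ 378.8787.
Intermediate flow from 3 to 3: z_33 = a_33 · x_3 = 0.45 × 108.975 / 0.287625 = 49.03875 / 0.287625 ≈ 170.50.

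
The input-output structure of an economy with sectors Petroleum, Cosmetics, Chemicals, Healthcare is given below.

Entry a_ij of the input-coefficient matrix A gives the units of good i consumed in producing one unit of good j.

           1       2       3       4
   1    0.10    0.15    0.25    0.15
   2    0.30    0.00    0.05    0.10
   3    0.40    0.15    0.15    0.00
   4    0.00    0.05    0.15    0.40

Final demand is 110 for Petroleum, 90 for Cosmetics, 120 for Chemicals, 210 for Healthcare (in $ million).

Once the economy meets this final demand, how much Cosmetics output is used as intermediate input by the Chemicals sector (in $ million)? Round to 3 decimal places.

I − A =
  [   0.90    -0.15    -0.25    -0.15]
  [  -0.30     1.00    -0.05    -0.10]
  [  -0.40    -0.15     0.85     0.00]
  [   0.00    -0.05    -0.15     0.60]
Compute the cofactors C_ij = (−1)^(i+j)·(3×3 minor ij) of I−A; the adjugate is their transpose:
adj(I−A) = Cᵀ =
  [ 0.499000   0.108750   0.178375   0.142875]
  [ 0.171000   0.390000   0.092250   0.107750]
  [ 0.265000   0.120000   0.506250   0.086250]
  [ 0.080500   0.062500   0.134250   0.605750]
det(I−A) = Σ_j (I−A)_1j·C_1j = (0.90)(0.499000) + (-0.15)(0.171000) + (-0.25)(0.265000) + (-0.15)(0.080500) = 0.345125
(I − A)⁻¹ = adj(I−A) / det(I−A) ≈
  [   1.4459     0.3151     0.5168     0.4140]
  [   0.4955     1.1300     0.2673     0.3122]
  [   0.7678     0.3477     1.4669     0.2499]
  [   0.2332     0.1811     0.3890     1.7552]
First solve x = (I − A)⁻¹ d = adj(I−A)·d / det(I−A); in particular x_3 = (0.265000·110 + 0.120000·90 + 0.506250·120 + 0.086250·210) / 0.345125 = 118.8125 / 0.345125 ≈ 344.25933.
Intermediate flow from 2 to 3: z_23 = a_23 · x_3 = 0.05 × 118.8125 / 0.345125 = 5.940625 / 0.345125 ≈ 17.213.

z_23 = 17.213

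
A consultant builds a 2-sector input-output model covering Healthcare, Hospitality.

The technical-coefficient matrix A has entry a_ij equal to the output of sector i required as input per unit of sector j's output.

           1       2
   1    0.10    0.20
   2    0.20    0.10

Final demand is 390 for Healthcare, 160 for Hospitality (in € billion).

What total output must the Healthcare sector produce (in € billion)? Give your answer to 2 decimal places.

x_1 = 497.40

I − A =
  [   0.90    -0.20]
  [  -0.20     0.90]
det(I−A) = (0.90)(0.90) − (-0.20)(-0.20) = 0.7700
adj(I−A) = [[0.90, 0.20], [0.20, 0.90]]
(I − A)⁻¹ = adj(I−A) / det(I−A) ≈
  [   1.1688     0.2597]
  [   0.2597     1.1688]
x = (I − A)⁻¹ d = adj(I−A)·d / det(I−A), with det(I−A) = 0.7700:
  x_1 = (0.90·390 + 0.20·160) / 0.7700 = 383.00 / 0.7700 ≈ 497.40
  x_2 = (0.20·390 + 0.90·160) / 0.7700 = 222.00 / 0.7700 ≈ 288.31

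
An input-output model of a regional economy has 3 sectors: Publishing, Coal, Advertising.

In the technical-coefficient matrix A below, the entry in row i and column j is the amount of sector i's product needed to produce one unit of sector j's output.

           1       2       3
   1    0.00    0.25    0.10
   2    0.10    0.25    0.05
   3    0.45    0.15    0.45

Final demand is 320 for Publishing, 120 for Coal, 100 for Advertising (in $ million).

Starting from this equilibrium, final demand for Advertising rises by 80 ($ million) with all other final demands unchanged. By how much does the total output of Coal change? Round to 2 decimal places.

I − A =
  [   1.00    -0.25    -0.10]
  [  -0.10     0.75    -0.05]
  [  -0.45    -0.15     0.55]
Cofactors of I−A, C_ij = (−1)^(i+j)·(minor ij) (rows/columns in the sector order above):
  C_11 = (0.75)(0.55) − (-0.05)(-0.15) = 0.4050
  C_12 = −[(-0.10)(0.55) − (-0.05)(-0.45)] = 0.0775
  C_13 = (-0.10)(-0.15) − (0.75)(-0.45) = 0.3525
  C_21 = −[(-0.25)(0.55) − (-0.10)(-0.15)] = 0.1525
  C_22 = (1.00)(0.55) − (-0.10)(-0.45) = 0.5050
  C_23 = −[(1.00)(-0.15) − (-0.25)(-0.45)] = 0.2625
  C_31 = (-0.25)(-0.05) − (-0.10)(0.75) = 0.0875
  C_32 = −[(1.00)(-0.05) − (-0.10)(-0.10)] = 0.0600
  C_33 = (1.00)(0.75) − (-0.25)(-0.10) = 0.7250
det(I−A) = Σ_j (I−A)_1j·C_1j = (1.00)(0.4050) + (-0.25)(0.0775) + (-0.10)(0.3525) = 0.350375
adj(I−A) = Cᵀ =
  [ 0.4050   0.1525   0.0875]
  [ 0.0775   0.5050   0.0600]
  [ 0.3525   0.2625   0.7250]
(I − A)⁻¹ = adj(I−A) / det(I−A) ≈
  [   1.1559     0.4352     0.2497]
  [   0.2212     1.4413     0.1712]
  [   1.0061     0.7492     2.0692]
Δx = (I − A)⁻¹ Δd with Δd having +80 in the Advertising component and 0 elsewhere.
So Δx_2 = L_23 · (+80), where L_23 = adj(I−A)_23 / det(I−A) = 0.0600 / 0.350375.
Δx_2 = 0.0600 × (+80) / 0.350375 = 4.80 / 0.350375 ≈ 13.70.

Δx_2 = 13.70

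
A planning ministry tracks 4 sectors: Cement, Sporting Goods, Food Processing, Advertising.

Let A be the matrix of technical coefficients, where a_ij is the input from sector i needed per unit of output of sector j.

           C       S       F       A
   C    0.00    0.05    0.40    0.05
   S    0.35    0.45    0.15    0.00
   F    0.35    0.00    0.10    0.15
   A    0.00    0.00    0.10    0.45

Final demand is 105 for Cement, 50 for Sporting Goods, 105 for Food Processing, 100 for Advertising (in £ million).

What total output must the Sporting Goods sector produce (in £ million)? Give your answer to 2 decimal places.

I − A =
  [   1.00    -0.05    -0.40    -0.05]
  [  -0.35     0.55    -0.15     0.00]
  [  -0.35     0.00     0.90    -0.15]
  [   0.00     0.00    -0.10     0.55]
Compute the cofactors C_ij = (−1)^(i+j)·(3×3 minor ij) of I−A; the adjugate is their transpose:
adj(I−A) = Cᵀ =
  [ 0.264000   0.024000   0.127875   0.058875]
  [ 0.196875   0.401250   0.161250   0.061875]
  [ 0.105875   0.009625   0.292875   0.089500]
  [ 0.019250   0.001750   0.053250   0.399625]
det(I−A) = Σ_j (I−A)_1j·C_1j = (1.00)(0.264000) + (-0.05)(0.196875) + (-0.40)(0.105875) + (-0.05)(0.019250) = 0.21084375
(I − A)⁻¹ = adj(I−A) / det(I−A) ≈
  [   1.2521     0.1138     0.6065     0.2792]
  [   0.9337     1.9031     0.7648     0.2935]
  [   0.5021     0.0456     1.3891     0.4245]
  [   0.0913     0.0083     0.2526     1.8954]
x = (I − A)⁻¹ d = adj(I−A)·d / det(I−A), with det(I−A) = 0.21084375:
  x_C = (0.264000·105 + 0.024000·50 + 0.127875·105 + 0.058875·100) / 0.21084375 = 48.234375 / 0.21084375 ≈ 228.77
  x_S = (0.196875·105 + 0.401250·50 + 0.161250·105 + 0.061875·100) / 0.21084375 = 63.853125 / 0.21084375 ≈ 302.85
  x_F = (0.105875·105 + 0.009625·50 + 0.292875·105 + 0.089500·100) / 0.21084375 = 51.30 / 0.21084375 ≈ 243.31
  x_A = (0.019250·105 + 0.001750·50 + 0.053250·105 + 0.399625·100) / 0.21084375 = 47.6625 / 0.21084375 ≈ 226.06

x_S = 302.85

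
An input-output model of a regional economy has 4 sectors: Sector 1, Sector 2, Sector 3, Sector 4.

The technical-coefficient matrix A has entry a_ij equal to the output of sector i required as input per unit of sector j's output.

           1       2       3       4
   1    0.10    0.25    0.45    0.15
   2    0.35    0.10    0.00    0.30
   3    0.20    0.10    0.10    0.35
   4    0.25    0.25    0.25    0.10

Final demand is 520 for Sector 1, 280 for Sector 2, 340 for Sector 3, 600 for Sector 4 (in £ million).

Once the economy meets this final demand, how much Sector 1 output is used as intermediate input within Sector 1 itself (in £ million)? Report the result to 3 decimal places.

z_11 = 286.952

I − A =
  [   0.90    -0.25    -0.45    -0.15]
  [  -0.35     0.90     0.00    -0.30]
  [  -0.20    -0.10     0.90    -0.35]
  [  -0.25    -0.25    -0.25     0.90]
Compute the cofactors C_ij = (−1)^(i+j)·(3×3 minor ij) of I−A; the adjugate is their transpose:
adj(I−A) = Cᵀ =
  [ 0.575250   0.298000   0.383250   0.344250]
  [ 0.335375   0.488625   0.256125   0.318375]
  [ 0.295375   0.230375   0.517125   0.327125]
  [ 0.335000   0.282500   0.321250   0.553500]
det(I−A) = Σ_j (I−A)_1j·C_1j = (0.90)(0.575250) + (-0.25)(0.335375) + (-0.45)(0.295375) + (-0.15)(0.335000) = 0.2507125
(I − A)⁻¹ = adj(I−A) / det(I−A) ≈
  [   2.2945     1.1886     1.5286     1.3731]
  [   1.3377     1.9489     1.0216     1.2699]
  [   1.1781     0.9189     2.0626     1.3048]
  [   1.3362     1.1268     1.2813     2.2077]
First solve x = (I − A)⁻¹ d = adj(I−A)·d / det(I−A); in particular x_1 = (0.575250·520 + 0.298000·280 + 0.383250·340 + 0.344250·600) / 0.2507125 = 719.425 / 0.2507125 ≈ 2869.52186.
Intermediate flow from 1 to 1: z_11 = a_11 · x_1 = 0.10 × 719.425 / 0.2507125 = 71.9425 / 0.2507125 ≈ 286.952.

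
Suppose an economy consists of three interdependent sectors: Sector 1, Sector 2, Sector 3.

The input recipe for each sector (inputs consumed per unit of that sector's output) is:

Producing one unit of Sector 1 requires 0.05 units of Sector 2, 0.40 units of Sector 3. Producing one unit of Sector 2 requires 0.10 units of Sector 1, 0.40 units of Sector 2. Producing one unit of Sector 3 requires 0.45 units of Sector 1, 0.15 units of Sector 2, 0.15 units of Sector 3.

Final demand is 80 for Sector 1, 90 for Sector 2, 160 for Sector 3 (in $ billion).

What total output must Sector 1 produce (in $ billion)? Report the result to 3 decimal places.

I − A =
  [   1.00    -0.10    -0.45]
  [  -0.05     0.60    -0.15]
  [  -0.40     0.00     0.85]
Cofactors of I−A, C_ij = (−1)^(i+j)·(minor ij) (rows/columns in the sector order above):
  C_11 = (0.60)(0.85) − (-0.15)(0.00) = 0.5100
  C_12 = −[(-0.05)(0.85) − (-0.15)(-0.40)] = 0.1025
  C_13 = (-0.05)(0.00) − (0.60)(-0.40) = 0.2400
  C_21 = −[(-0.10)(0.85) − (-0.45)(0.00)] = 0.0850
  C_22 = (1.00)(0.85) − (-0.45)(-0.40) = 0.6700
  C_23 = −[(1.00)(0.00) − (-0.10)(-0.40)] = 0.0400
  C_31 = (-0.10)(-0.15) − (-0.45)(0.60) = 0.2850
  C_32 = −[(1.00)(-0.15) − (-0.45)(-0.05)] = 0.1725
  C_33 = (1.00)(0.60) − (-0.10)(-0.05) = 0.5950
det(I−A) = Σ_j (I−A)_1j·C_1j = (1.00)(0.5100) + (-0.10)(0.1025) + (-0.45)(0.2400) = 0.39175
adj(I−A) = Cᵀ =
  [ 0.5100   0.0850   0.2850]
  [ 0.1025   0.6700   0.1725]
  [ 0.2400   0.0400   0.5950]
(I − A)⁻¹ = adj(I−A) / det(I−A) ≈
  [   1.3019     0.2170     0.7275]
  [   0.2616     1.7103     0.4403]
  [   0.6126     0.1021     1.5188]
x = (I − A)⁻¹ d = adj(I−A)·d / det(I−A), with det(I−A) = 0.39175:
  x_1 = (0.5100·80 + 0.0850·90 + 0.2850·160) / 0.39175 = 94.05 / 0.39175 ≈ 240.077
  x_2 = (0.1025·80 + 0.6700·90 + 0.1725·160) / 0.39175 = 96.10 / 0.39175 ≈ 245.310
  x_3 = (0.2400·80 + 0.0400·90 + 0.5950·160) / 0.39175 = 118.00 / 0.39175 ≈ 301.213

x_1 = 240.077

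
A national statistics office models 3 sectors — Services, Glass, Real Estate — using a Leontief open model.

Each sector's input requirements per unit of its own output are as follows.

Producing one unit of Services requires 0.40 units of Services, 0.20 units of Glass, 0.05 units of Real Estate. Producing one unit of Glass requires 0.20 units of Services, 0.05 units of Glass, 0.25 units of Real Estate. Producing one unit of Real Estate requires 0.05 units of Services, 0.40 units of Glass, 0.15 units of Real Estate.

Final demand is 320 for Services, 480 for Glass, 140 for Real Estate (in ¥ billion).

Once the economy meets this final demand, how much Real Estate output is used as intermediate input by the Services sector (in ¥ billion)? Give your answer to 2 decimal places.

z_31 = 43.48

I − A =
  [   0.60    -0.20    -0.05]
  [  -0.20     0.95    -0.40]
  [  -0.05    -0.25     0.85]
Cofactors of I−A, C_ij = (−1)^(i+j)·(minor ij) (rows/columns in the sector order above):
  C_11 = (0.95)(0.85) − (-0.40)(-0.25) = 0.7075
  C_12 = −[(-0.20)(0.85) − (-0.40)(-0.05)] = 0.1900
  C_13 = (-0.20)(-0.25) − (0.95)(-0.05) = 0.0975
  C_21 = −[(-0.20)(0.85) − (-0.05)(-0.25)] = 0.1825
  C_22 = (0.60)(0.85) − (-0.05)(-0.05) = 0.5075
  C_23 = −[(0.60)(-0.25) − (-0.20)(-0.05)] = 0.1600
  C_31 = (-0.20)(-0.40) − (-0.05)(0.95) = 0.1275
  C_32 = −[(0.60)(-0.40) − (-0.05)(-0.20)] = 0.2500
  C_33 = (0.60)(0.95) − (-0.20)(-0.20) = 0.5300
det(I−A) = Σ_j (I−A)_1j·C_1j = (0.60)(0.7075) + (-0.20)(0.1900) + (-0.05)(0.0975) = 0.381625
adj(I−A) = Cᵀ =
  [ 0.7075   0.1825   0.1275]
  [ 0.1900   0.5075   0.2500]
  [ 0.0975   0.1600   0.5300]
(I − A)⁻¹ = adj(I−A) / det(I−A) ≈
  [   1.8539     0.4782     0.3341]
  [   0.4979     1.3298     0.6551]
  [   0.2555     0.4193     1.3888]
First solve x = (I − A)⁻¹ d = adj(I−A)·d / det(I−A); in particular x_1 = (0.7075·320 + 0.1825·480 + 0.1275·140) / 0.381625 = 331.85 / 0.381625 ≈ 869.5709.
Intermediate flow from 3 to 1: z_31 = a_31 · x_1 = 0.05 × 331.85 / 0.381625 = 16.5925 / 0.381625 ≈ 43.48.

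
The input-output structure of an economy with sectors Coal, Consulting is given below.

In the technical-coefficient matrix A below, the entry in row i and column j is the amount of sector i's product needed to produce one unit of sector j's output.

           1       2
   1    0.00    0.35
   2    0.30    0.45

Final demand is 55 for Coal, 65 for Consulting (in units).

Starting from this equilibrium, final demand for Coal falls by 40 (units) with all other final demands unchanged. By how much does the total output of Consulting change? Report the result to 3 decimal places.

Δx_2 = -26.966

I − A =
  [   1.00    -0.35]
  [  -0.30     0.55]
det(I−A) = (1.00)(0.55) − (-0.35)(-0.30) = 0.4450
adj(I−A) = [[0.55, 0.35], [0.30, 1.00]]
(I − A)⁻¹ = adj(I−A) / det(I−A) ≈
  [   1.2360     0.7865]
  [   0.6742     2.2472]
Δx = (I − A)⁻¹ Δd with Δd having -40 in the Coal component and 0 elsewhere.
So Δx_2 = L_21 · (-40), where L_21 = adj(I−A)_21 / det(I−A) = 0.30 / 0.4450.
Δx_2 = 0.30 × (-40) / 0.4450 = -12.00 / 0.4450 ≈ -26.966.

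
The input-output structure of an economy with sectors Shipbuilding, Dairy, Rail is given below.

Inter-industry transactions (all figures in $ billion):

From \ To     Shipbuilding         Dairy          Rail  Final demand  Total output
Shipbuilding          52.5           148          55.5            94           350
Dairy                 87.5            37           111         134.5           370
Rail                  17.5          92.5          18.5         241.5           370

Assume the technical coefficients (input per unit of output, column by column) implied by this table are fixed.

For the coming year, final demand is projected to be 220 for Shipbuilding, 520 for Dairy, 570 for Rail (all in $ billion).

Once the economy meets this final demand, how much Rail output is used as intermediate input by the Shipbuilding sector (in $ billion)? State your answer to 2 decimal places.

Technical coefficients a_ij = z_ij / X_j:
  a_11 = 52.5/350 = 0.15, a_21 = 87.5/350 = 0.25, a_31 = 17.5/350 = 0.05
  a_12 = 148/370 = 0.40, a_22 = 37/370 = 0.10, a_32 = 92.5/370 = 0.25
  a_13 = 55.5/370 = 0.15, a_23 = 111/370 = 0.30, a_33 = 18.5/370 = 0.05
I − A =
  [   0.85    -0.40    -0.15]
  [  -0.25     0.90    -0.30]
  [  -0.05    -0.25     0.95]
Cofactors of I−A, C_ij = (−1)^(i+j)·(minor ij) (rows/columns in the sector order above):
  C_11 = (0.90)(0.95) − (-0.30)(-0.25) = 0.7800
  C_12 = −[(-0.25)(0.95) − (-0.30)(-0.05)] = 0.2525
  C_13 = (-0.25)(-0.25) − (0.90)(-0.05) = 0.1075
  C_21 = −[(-0.40)(0.95) − (-0.15)(-0.25)] = 0.4175
  C_22 = (0.85)(0.95) − (-0.15)(-0.05) = 0.8000
  C_23 = −[(0.85)(-0.25) − (-0.40)(-0.05)] = 0.2325
  C_31 = (-0.40)(-0.30) − (-0.15)(0.90) = 0.2550
  C_32 = −[(0.85)(-0.30) − (-0.15)(-0.25)] = 0.2925
  C_33 = (0.85)(0.90) − (-0.40)(-0.25) = 0.6650
det(I−A) = Σ_j (I−A)_1j·C_1j = (0.85)(0.7800) + (-0.40)(0.2525) + (-0.15)(0.1075) = 0.545875
adj(I−A) = Cᵀ =
  [ 0.7800   0.4175   0.2550]
  [ 0.2525   0.8000   0.2925]
  [ 0.1075   0.2325   0.6650]
(I − A)⁻¹ = adj(I−A) / det(I−A) ≈
  [   1.4289     0.7648     0.4671]
  [   0.4626     1.4655     0.5358]
  [   0.1969     0.4259     1.2182]
First solve x = (I − A)⁻¹ d = adj(I−A)·d / det(I−A); in particular x_1 = (0.7800·220 + 0.4175·520 + 0.2550·570) / 0.545875 = 534.05 / 0.545875 ≈ 978.3375.
Intermediate flow from 3 to 1: z_31 = a_31 · x_1 = 0.05 × 534.05 / 0.545875 = 26.7025 / 0.545875 ≈ 48.92.

z_31 = 48.92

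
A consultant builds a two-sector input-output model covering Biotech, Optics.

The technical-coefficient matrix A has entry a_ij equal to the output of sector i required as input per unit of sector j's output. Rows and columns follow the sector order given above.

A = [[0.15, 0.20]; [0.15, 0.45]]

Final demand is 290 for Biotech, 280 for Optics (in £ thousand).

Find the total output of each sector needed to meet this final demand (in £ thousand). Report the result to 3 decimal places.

I − A =
  [   0.85    -0.20]
  [  -0.15     0.55]
det(I−A) = (0.85)(0.55) − (-0.20)(-0.15) = 0.4375
adj(I−A) = [[0.55, 0.20], [0.15, 0.85]]
(I − A)⁻¹ = adj(I−A) / det(I−A) ≈
  [   1.2571     0.4571]
  [   0.3429     1.9429]
x = (I − A)⁻¹ d = adj(I−A)·d / det(I−A), with det(I−A) = 0.4375:
  x_1 = (0.55·290 + 0.20·280) / 0.4375 = 215.50 / 0.4375 ≈ 492.571
  x_2 = (0.15·290 + 0.85·280) / 0.4375 = 281.50 / 0.4375 ≈ 643.429

x_1 = 492.571, x_2 = 643.429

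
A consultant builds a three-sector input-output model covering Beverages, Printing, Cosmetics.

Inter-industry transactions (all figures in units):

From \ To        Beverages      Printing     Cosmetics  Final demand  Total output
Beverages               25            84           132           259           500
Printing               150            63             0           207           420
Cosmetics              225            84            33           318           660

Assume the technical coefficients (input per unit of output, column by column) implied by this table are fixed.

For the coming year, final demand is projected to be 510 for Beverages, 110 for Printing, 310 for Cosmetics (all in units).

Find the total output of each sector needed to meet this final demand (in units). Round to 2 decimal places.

x_B = 787.98, x_P = 407.52, x_C = 785.36

Technical coefficients a_ij = z_ij / X_j:
  a_BB = 25/500 = 0.05, a_PB = 150/500 = 0.30, a_CB = 225/500 = 0.45
  a_BP = 84/420 = 0.20, a_PP = 63/420 = 0.15, a_CP = 84/420 = 0.20
  a_BC = 132/660 = 0.20, a_PC = 0/660 = 0.00, a_CC = 33/660 = 0.05
I − A =
  [   0.95    -0.20    -0.20]
  [  -0.30     0.85     0.00]
  [  -0.45    -0.20     0.95]
Cofactors of I−A, C_ij = (−1)^(i+j)·(minor ij) (rows/columns in the sector order above):
  C_11 = (0.85)(0.95) − (0.00)(-0.20) = 0.8075
  C_12 = −[(-0.30)(0.95) − (0.00)(-0.45)] = 0.2850
  C_13 = (-0.30)(-0.20) − (0.85)(-0.45) = 0.4425
  C_21 = −[(-0.20)(0.95) − (-0.20)(-0.20)] = 0.2300
  C_22 = (0.95)(0.95) − (-0.20)(-0.45) = 0.8125
  C_23 = −[(0.95)(-0.20) − (-0.20)(-0.45)] = 0.2800
  C_31 = (-0.20)(0.00) − (-0.20)(0.85) = 0.1700
  C_32 = −[(0.95)(0.00) − (-0.20)(-0.30)] = 0.0600
  C_33 = (0.95)(0.85) − (-0.20)(-0.30) = 0.7475
det(I−A) = Σ_j (I−A)_1j·C_1j = (0.95)(0.8075) + (-0.20)(0.2850) + (-0.20)(0.4425) = 0.621625
adj(I−A) = Cᵀ =
  [ 0.8075   0.2300   0.1700]
  [ 0.2850   0.8125   0.0600]
  [ 0.4425   0.2800   0.7475]
(I − A)⁻¹ = adj(I−A) / det(I−A) ≈
  [   1.2990     0.3700     0.2735]
  [   0.4585     1.3071     0.0965]
  [   0.7118     0.4504     1.2025]
x = (I − A)⁻¹ d = adj(I−A)·d / det(I−A), with det(I−A) = 0.621625:
  x_B = (0.8075·510 + 0.2300·110 + 0.1700·310) / 0.621625 = 489.825 / 0.621625 ≈ 787.98
  x_P = (0.2850·510 + 0.8125·110 + 0.0600·310) / 0.621625 = 253.325 / 0.621625 ≈ 407.52
  x_C = (0.4425·510 + 0.2800·110 + 0.7475·310) / 0.621625 = 488.20 / 0.621625 ≈ 785.36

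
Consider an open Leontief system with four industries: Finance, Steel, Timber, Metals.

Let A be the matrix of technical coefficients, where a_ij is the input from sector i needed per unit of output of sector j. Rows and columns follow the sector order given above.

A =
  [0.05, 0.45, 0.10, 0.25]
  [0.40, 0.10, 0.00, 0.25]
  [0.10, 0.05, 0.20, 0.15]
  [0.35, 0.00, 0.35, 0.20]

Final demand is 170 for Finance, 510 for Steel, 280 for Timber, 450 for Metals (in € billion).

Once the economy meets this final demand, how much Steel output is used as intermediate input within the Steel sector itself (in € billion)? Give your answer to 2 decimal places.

z_22 = 169.62

I − A =
  [   0.95    -0.45    -0.10    -0.25]
  [  -0.40     0.90     0.00    -0.25]
  [  -0.10    -0.05     0.80    -0.15]
  [  -0.35     0.00    -0.35     0.80]
Compute the cofactors C_ij = (−1)^(i+j)·(3×3 minor ij) of I−A; the adjugate is their transpose:
adj(I−A) = Cᵀ =
  [ 0.524375   0.272750   0.190125   0.284750]
  [ 0.313750   0.466125   0.158875   0.273500]
  [ 0.139625   0.093250   0.421875   0.151875]
  [ 0.290500   0.160125   0.267750   0.529000]
det(I−A) = Σ_j (I−A)_1j·C_1j = (0.95)(0.524375) + (-0.45)(0.313750) + (-0.10)(0.139625) + (-0.25)(0.290500) = 0.27038125
(I − A)⁻¹ = adj(I−A) / det(I−A) ≈
  [   1.9394     1.0088     0.7032     1.0531]
  [   1.1604     1.7240     0.5876     1.0115]
  [   0.5164     0.3449     1.5603     0.5617]
  [   1.0744     0.5922     0.9903     1.9565]
First solve x = (I − A)⁻¹ d = adj(I−A)·d / det(I−A); in particular x_2 = (0.313750·170 + 0.466125·510 + 0.158875·280 + 0.273500·450) / 0.27038125 = 458.62125 / 0.27038125 ≈ 1696.2021.
Intermediate flow from 2 to 2: z_22 = a_22 · x_2 = 0.10 × 458.62125 / 0.27038125 = 45.862125 / 0.27038125 ≈ 169.62.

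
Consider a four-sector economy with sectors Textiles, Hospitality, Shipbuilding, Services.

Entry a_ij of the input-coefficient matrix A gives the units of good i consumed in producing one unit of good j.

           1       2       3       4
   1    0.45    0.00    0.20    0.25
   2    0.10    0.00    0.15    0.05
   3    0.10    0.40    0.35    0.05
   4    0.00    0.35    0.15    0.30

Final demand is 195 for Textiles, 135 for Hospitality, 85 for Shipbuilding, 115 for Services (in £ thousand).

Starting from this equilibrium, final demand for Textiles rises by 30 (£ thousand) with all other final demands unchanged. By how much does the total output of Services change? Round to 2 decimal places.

I − A =
  [   0.55     0.00    -0.20    -0.25]
  [  -0.10     1.00    -0.15    -0.05]
  [  -0.10    -0.40     0.65    -0.05]
  [   0.00    -0.35    -0.15     0.70]
Compute the cofactors C_ij = (−1)^(i+j)·(3×3 minor ij) of I−A; the adjugate is their transpose:
adj(I−A) = Cᵀ =
  [ 0.388500   0.131375   0.187125   0.161500]
  [ 0.056000   0.228375   0.079625   0.042000]
  [ 0.098000   0.172375   0.366625   0.073500]
  [ 0.049000   0.151125   0.118375   0.296500]
det(I−A) = Σ_j (I−A)_1j·C_1j = (0.55)(0.388500) + (0.00)(0.056000) + (-0.20)(0.098000) + (-0.25)(0.049000) = 0.181825
(I − A)⁻¹ = adj(I−A) / det(I−A) ≈
  [   2.1367     0.7225     1.0291     0.8882]
  [   0.3080     1.2560     0.4379     0.2310]
  [   0.5390     0.9480     2.0164     0.4042]
  [   0.2695     0.8312     0.6510     1.6307]
Δx = (I − A)⁻¹ Δd with Δd having +30 in the Textiles component and 0 elsewhere.
So Δx_4 = L_41 · (+30), where L_41 = adj(I−A)_41 / det(I−A) = 0.049000 / 0.181825.
Δx_4 = 0.049000 × (+30) / 0.181825 = 1.47 / 0.181825 ≈ 8.08.

Δx_4 = 8.08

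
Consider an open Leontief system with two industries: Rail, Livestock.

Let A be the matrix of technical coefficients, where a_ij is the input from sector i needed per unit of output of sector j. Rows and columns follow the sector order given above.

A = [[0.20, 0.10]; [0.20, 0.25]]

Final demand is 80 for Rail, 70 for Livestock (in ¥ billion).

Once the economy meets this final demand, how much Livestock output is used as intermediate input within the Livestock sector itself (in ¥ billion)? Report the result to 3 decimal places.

I − A =
  [   0.80    -0.10]
  [  -0.20     0.75]
det(I−A) = (0.80)(0.75) − (-0.10)(-0.20) = 0.5800
adj(I−A) = [[0.75, 0.10], [0.20, 0.80]]
(I − A)⁻¹ = adj(I−A) / det(I−A) ≈
  [   1.2931     0.1724]
  [   0.3448     1.3793]
First solve x = (I − A)⁻¹ d = adj(I−A)·d / det(I−A); in particular x_L = (0.20·80 + 0.80·70) / 0.5800 = 72.00 / 0.5800 ≈ 124.13793.
Intermediate flow from L to L: z_LL = a_LL · x_L = 0.25 × 72.00 / 0.5800 = 18.00 / 0.5800 ≈ 31.034.

z_LL = 31.034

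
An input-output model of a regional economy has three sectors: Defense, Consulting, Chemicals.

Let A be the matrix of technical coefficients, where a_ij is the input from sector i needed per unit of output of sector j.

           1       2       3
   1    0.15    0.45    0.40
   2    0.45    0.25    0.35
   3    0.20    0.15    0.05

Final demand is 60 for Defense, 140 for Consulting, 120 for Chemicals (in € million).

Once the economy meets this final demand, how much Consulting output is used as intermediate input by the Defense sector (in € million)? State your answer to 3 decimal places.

z_21 = 292.804

I − A =
  [   0.85    -0.45    -0.40]
  [  -0.45     0.75    -0.35]
  [  -0.20    -0.15     0.95]
Cofactors of I−A, C_ij = (−1)^(i+j)·(minor ij) (rows/columns in the sector order above):
  C_11 = (0.75)(0.95) − (-0.35)(-0.15) = 0.6600
  C_12 = −[(-0.45)(0.95) − (-0.35)(-0.20)] = 0.4975
  C_13 = (-0.45)(-0.15) − (0.75)(-0.20) = 0.2175
  C_21 = −[(-0.45)(0.95) − (-0.40)(-0.15)] = 0.4875
  C_22 = (0.85)(0.95) − (-0.40)(-0.20) = 0.7275
  C_23 = −[(0.85)(-0.15) − (-0.45)(-0.20)] = 0.2175
  C_31 = (-0.45)(-0.35) − (-0.40)(0.75) = 0.4575
  C_32 = −[(0.85)(-0.35) − (-0.40)(-0.45)] = 0.4775
  C_33 = (0.85)(0.75) − (-0.45)(-0.45) = 0.4350
det(I−A) = Σ_j (I−A)_1j·C_1j = (0.85)(0.6600) + (-0.45)(0.4975) + (-0.40)(0.2175) = 0.250125
adj(I−A) = Cᵀ =
  [ 0.6600   0.4875   0.4575]
  [ 0.4975   0.7275   0.4775]
  [ 0.2175   0.2175   0.4350]
(I − A)⁻¹ = adj(I−A) / det(I−A) ≈
  [   2.6387     1.9490     1.8291]
  [   1.9890     2.9085     1.9090]
  [   0.8696     0.8696     1.7391]
First solve x = (I − A)⁻¹ d = adj(I−A)·d / det(I−A); in particular x_1 = (0.6600·60 + 0.4875·140 + 0.4575·120) / 0.250125 = 162.75 / 0.250125 ≈ 650.67466.
Intermediate flow from 2 to 1: z_21 = a_21 · x_1 = 0.45 × 162.75 / 0.250125 = 73.2375 / 0.250125 ≈ 292.804.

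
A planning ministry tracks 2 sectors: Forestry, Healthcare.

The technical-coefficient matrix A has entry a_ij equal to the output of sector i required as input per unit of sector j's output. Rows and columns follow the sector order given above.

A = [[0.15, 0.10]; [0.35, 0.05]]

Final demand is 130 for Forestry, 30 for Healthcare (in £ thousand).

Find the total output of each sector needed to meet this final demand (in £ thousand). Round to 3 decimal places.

I − A =
  [   0.85    -0.10]
  [  -0.35     0.95]
det(I−A) = (0.85)(0.95) − (-0.10)(-0.35) = 0.7725
adj(I−A) = [[0.95, 0.10], [0.35, 0.85]]
(I − A)⁻¹ = adj(I−A) / det(I−A) ≈
  [   1.2298     0.1294]
  [   0.4531     1.1003]
x = (I − A)⁻¹ d = adj(I−A)·d / det(I−A), with det(I−A) = 0.7725:
  x_1 = (0.95·130 + 0.10·30) / 0.7725 = 126.50 / 0.7725 ≈ 163.754
  x_2 = (0.35·130 + 0.85·30) / 0.7725 = 71.00 / 0.7725 ≈ 91.909

x_1 = 163.754, x_2 = 91.909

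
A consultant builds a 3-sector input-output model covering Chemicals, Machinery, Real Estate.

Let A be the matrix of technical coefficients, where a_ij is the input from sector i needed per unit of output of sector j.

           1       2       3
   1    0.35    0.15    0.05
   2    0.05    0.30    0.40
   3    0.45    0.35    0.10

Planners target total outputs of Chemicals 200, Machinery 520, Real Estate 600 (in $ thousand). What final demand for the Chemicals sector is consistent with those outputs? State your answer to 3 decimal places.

I − A =
  [   0.65    -0.15    -0.05]
  [  -0.05     0.70    -0.40]
  [  -0.45    -0.35     0.90]
d = (I − A) x:
  d_1 = (+0.65)·200 + (-0.15)·520 + (-0.05)·600 = 22.000
  d_2 = (-0.05)·200 + (+0.70)·520 + (-0.40)·600 = 114.000
  d_3 = (-0.45)·200 + (-0.35)·520 + (+0.90)·600 = 268.000

d_1 = 22.000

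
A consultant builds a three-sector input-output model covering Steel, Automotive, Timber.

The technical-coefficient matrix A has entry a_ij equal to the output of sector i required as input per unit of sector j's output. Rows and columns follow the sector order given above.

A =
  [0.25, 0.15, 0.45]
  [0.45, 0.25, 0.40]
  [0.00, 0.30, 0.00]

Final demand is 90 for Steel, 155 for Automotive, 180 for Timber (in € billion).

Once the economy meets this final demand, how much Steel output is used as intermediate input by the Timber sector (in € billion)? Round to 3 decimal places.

I − A =
  [   0.75    -0.15    -0.45]
  [  -0.45     0.75    -0.40]
  [   0.00    -0.30     1.00]
Cofactors of I−A, C_ij = (−1)^(i+j)·(minor ij) (rows/columns in the sector order above):
  C_11 = (0.75)(1.00) − (-0.40)(-0.30) = 0.6300
  C_12 = −[(-0.45)(1.00) − (-0.40)(0.00)] = 0.4500
  C_13 = (-0.45)(-0.30) − (0.75)(0.00) = 0.1350
  C_21 = −[(-0.15)(1.00) − (-0.45)(-0.30)] = 0.2850
  C_22 = (0.75)(1.00) − (-0.45)(0.00) = 0.7500
  C_23 = −[(0.75)(-0.30) − (-0.15)(0.00)] = 0.2250
  C_31 = (-0.15)(-0.40) − (-0.45)(0.75) = 0.3975
  C_32 = −[(0.75)(-0.40) − (-0.45)(-0.45)] = 0.5025
  C_33 = (0.75)(0.75) − (-0.15)(-0.45) = 0.4950
det(I−A) = Σ_j (I−A)_1j·C_1j = (0.75)(0.6300) + (-0.15)(0.4500) + (-0.45)(0.1350) = 0.34425
adj(I−A) = Cᵀ =
  [ 0.6300   0.2850   0.3975]
  [ 0.4500   0.7500   0.5025]
  [ 0.1350   0.2250   0.4950]
(I − A)⁻¹ = adj(I−A) / det(I−A) ≈
  [   1.8301     0.8279     1.1547]
  [   1.3072     2.1786     1.4597]
  [   0.3922     0.6536     1.4379]
First solve x = (I − A)⁻¹ d = adj(I−A)·d / det(I−A); in particular x_T = (0.1350·90 + 0.2250·155 + 0.4950·180) / 0.34425 = 136.125 / 0.34425 ≈ 395.42484.
Intermediate flow from S to T: z_ST = a_ST · x_T = 0.45 × 136.125 / 0.34425 = 61.25625 / 0.34425 ≈ 177.941.

z_ST = 177.941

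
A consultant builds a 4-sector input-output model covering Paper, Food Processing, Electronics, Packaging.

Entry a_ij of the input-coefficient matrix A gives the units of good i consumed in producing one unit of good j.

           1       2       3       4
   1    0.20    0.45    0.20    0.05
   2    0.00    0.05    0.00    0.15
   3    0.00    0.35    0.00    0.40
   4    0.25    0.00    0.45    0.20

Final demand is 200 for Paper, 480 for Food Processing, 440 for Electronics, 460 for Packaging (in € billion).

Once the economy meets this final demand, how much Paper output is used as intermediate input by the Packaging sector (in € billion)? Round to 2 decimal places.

I − A =
  [   0.80    -0.45    -0.20    -0.05]
  [   0.00     0.95     0.00    -0.15]
  [   0.00    -0.35     1.00    -0.40]
  [  -0.25     0.00    -0.45     0.80]
Compute the cofactors C_ij = (−1)^(i+j)·(3×3 minor ij) of I−A; the adjugate is their transpose:
adj(I−A) = Cᵀ =
  [ 0.565375   0.342875   0.203750   0.201500]
  [ 0.037500   0.463500   0.061500   0.120000]
  [ 0.108125   0.264625   0.579250   0.346000]
  [ 0.237500   0.256000   0.389500   0.760000]
det(I−A) = Σ_j (I−A)_1j·C_1j = (0.80)(0.565375) + (-0.45)(0.037500) + (-0.20)(0.108125) + (-0.05)(0.237500) = 0.401925
(I − A)⁻¹ = adj(I−A) / det(I−A) ≈
  [   1.4067     0.8531     0.5069     0.5013]
  [   0.0933     1.1532     0.1530     0.2986]
  [   0.2690     0.6584     1.4412     0.8609]
  [   0.5909     0.6369     0.9691     1.8909]
First solve x = (I − A)⁻¹ d = adj(I−A)·d / det(I−A); in particular x_4 = (0.237500·200 + 0.256000·480 + 0.389500·440 + 0.760000·460) / 0.401925 = 691.36 / 0.401925 ≈ 1720.1219.
Intermediate flow from 1 to 4: z_14 = a_14 · x_4 = 0.05 × 691.36 / 0.401925 = 34.568 / 0.401925 ≈ 86.01.

z_14 = 86.01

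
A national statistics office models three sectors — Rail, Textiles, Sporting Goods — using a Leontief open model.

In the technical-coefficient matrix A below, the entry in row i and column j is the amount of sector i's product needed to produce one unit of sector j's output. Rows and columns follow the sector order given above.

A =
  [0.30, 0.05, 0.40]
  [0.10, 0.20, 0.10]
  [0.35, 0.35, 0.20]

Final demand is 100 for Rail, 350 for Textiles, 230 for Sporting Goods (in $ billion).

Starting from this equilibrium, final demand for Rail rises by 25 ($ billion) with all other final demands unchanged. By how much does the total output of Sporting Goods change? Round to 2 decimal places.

I − A =
  [   0.70    -0.05    -0.40]
  [  -0.10     0.80    -0.10]
  [  -0.35    -0.35     0.80]
Cofactors of I−A, C_ij = (−1)^(i+j)·(minor ij) (rows/columns in the sector order above):
  C_11 = (0.80)(0.80) − (-0.10)(-0.35) = 0.6050
  C_12 = −[(-0.10)(0.80) − (-0.10)(-0.35)] = 0.1150
  C_13 = (-0.10)(-0.35) − (0.80)(-0.35) = 0.3150
  C_21 = −[(-0.05)(0.80) − (-0.40)(-0.35)] = 0.1800
  C_22 = (0.70)(0.80) − (-0.40)(-0.35) = 0.4200
  C_23 = −[(0.70)(-0.35) − (-0.05)(-0.35)] = 0.2625
  C_31 = (-0.05)(-0.10) − (-0.40)(0.80) = 0.3250
  C_32 = −[(0.70)(-0.10) − (-0.40)(-0.10)] = 0.1100
  C_33 = (0.70)(0.80) − (-0.05)(-0.10) = 0.5550
det(I−A) = Σ_j (I−A)_1j·C_1j = (0.70)(0.6050) + (-0.05)(0.1150) + (-0.40)(0.3150) = 0.29175
adj(I−A) = Cᵀ =
  [ 0.6050   0.1800   0.3250]
  [ 0.1150   0.4200   0.1100]
  [ 0.3150   0.2625   0.5550]
(I − A)⁻¹ = adj(I−A) / det(I−A) ≈
  [   2.0737     0.6170     1.1140]
  [   0.3942     1.4396     0.3770]
  [   1.0797     0.8997     1.9023]
Δx = (I − A)⁻¹ Δd with Δd having +25 in the Rail component and 0 elsewhere.
So Δx_3 = L_31 · (+25), where L_31 = adj(I−A)_31 / det(I−A) = 0.3150 / 0.29175.
Δx_3 = 0.3150 × (+25) / 0.29175 = 7.875 / 0.29175 ≈ 26.99.

Δx_3 = 26.99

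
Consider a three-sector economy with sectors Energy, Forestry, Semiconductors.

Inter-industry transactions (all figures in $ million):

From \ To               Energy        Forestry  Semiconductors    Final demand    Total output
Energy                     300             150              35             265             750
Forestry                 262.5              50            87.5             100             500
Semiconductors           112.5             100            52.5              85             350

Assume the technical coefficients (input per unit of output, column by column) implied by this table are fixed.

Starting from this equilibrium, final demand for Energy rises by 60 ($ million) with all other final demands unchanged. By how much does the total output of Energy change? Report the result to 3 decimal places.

Δx_1 = 139.286

Technical coefficients a_ij = z_ij / X_j:
  a_11 = 300/750 = 0.40, a_21 = 262.5/750 = 0.35, a_31 = 112.5/750 = 0.15
  a_12 = 150/500 = 0.30, a_22 = 50/500 = 0.10, a_32 = 100/500 = 0.20
  a_13 = 35/350 = 0.10, a_23 = 87.5/350 = 0.25, a_33 = 52.5/350 = 0.15
I − A =
  [   0.60    -0.30    -0.10]
  [  -0.35     0.90    -0.25]
  [  -0.15    -0.20     0.85]
Cofactors of I−A, C_ij = (−1)^(i+j)·(minor ij) (rows/columns in the sector order above):
  C_11 = (0.90)(0.85) − (-0.25)(-0.20) = 0.7150
  C_12 = −[(-0.35)(0.85) − (-0.25)(-0.15)] = 0.3350
  C_13 = (-0.35)(-0.20) − (0.90)(-0.15) = 0.2050
  C_21 = −[(-0.30)(0.85) − (-0.10)(-0.20)] = 0.2750
  C_22 = (0.60)(0.85) − (-0.10)(-0.15) = 0.4950
  C_23 = −[(0.60)(-0.20) − (-0.30)(-0.15)] = 0.1650
  C_31 = (-0.30)(-0.25) − (-0.10)(0.90) = 0.1650
  C_32 = −[(0.60)(-0.25) − (-0.10)(-0.35)] = 0.1850
  C_33 = (0.60)(0.90) − (-0.30)(-0.35) = 0.4350
det(I−A) = Σ_j (I−A)_1j·C_1j = (0.60)(0.7150) + (-0.30)(0.3350) + (-0.10)(0.2050) = 0.3080
adj(I−A) = Cᵀ =
  [ 0.7150   0.2750   0.1650]
  [ 0.3350   0.4950   0.1850]
  [ 0.2050   0.1650   0.4350]
(I − A)⁻¹ = adj(I−A) / det(I−A) ≈
  [   2.3214     0.8929     0.5357]
  [   1.0877     1.6071     0.6006]
  [   0.6656     0.5357     1.4123]
Δx = (I − A)⁻¹ Δd with Δd having +60 in the Energy component and 0 elsewhere.
So Δx_1 = L_11 · (+60), where L_11 = adj(I−A)_11 / det(I−A) = 0.7150 / 0.3080.
Δx_1 = 0.7150 × (+60) / 0.3080 = 42.90 / 0.3080 ≈ 139.286.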